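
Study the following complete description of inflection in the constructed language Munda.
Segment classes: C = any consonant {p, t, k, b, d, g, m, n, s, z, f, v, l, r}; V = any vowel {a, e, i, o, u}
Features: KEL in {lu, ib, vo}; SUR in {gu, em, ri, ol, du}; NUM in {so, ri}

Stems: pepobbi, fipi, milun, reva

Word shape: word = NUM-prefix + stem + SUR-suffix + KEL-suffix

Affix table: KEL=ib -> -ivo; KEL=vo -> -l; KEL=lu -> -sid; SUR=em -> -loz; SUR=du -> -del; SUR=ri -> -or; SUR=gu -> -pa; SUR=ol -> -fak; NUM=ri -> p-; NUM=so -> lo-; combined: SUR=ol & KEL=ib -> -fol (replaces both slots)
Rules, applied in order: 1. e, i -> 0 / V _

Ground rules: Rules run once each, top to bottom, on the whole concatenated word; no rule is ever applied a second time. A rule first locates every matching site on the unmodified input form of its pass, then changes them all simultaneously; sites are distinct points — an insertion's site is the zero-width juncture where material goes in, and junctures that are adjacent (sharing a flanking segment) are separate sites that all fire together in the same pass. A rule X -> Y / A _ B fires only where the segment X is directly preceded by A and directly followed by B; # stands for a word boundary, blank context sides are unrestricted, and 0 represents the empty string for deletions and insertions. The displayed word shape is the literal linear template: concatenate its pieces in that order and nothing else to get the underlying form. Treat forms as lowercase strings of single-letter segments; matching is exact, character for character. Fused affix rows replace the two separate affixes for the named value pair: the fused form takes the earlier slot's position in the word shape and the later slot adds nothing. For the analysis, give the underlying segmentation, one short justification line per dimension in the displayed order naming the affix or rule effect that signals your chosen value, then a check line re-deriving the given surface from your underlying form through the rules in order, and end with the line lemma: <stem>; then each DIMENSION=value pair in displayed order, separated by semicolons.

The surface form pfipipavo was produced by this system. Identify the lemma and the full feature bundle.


underlying: p-fipi-pa-ivo
KEL=ib - signalled by the affix -ivo
SUR=gu - signalled by the affix -pa
NUM=ri - signalled by the affix p-
check: pfipipaivo -> pfipipavo
lemma: fipi; KEL=ib; SUR=gu; NUM=ri


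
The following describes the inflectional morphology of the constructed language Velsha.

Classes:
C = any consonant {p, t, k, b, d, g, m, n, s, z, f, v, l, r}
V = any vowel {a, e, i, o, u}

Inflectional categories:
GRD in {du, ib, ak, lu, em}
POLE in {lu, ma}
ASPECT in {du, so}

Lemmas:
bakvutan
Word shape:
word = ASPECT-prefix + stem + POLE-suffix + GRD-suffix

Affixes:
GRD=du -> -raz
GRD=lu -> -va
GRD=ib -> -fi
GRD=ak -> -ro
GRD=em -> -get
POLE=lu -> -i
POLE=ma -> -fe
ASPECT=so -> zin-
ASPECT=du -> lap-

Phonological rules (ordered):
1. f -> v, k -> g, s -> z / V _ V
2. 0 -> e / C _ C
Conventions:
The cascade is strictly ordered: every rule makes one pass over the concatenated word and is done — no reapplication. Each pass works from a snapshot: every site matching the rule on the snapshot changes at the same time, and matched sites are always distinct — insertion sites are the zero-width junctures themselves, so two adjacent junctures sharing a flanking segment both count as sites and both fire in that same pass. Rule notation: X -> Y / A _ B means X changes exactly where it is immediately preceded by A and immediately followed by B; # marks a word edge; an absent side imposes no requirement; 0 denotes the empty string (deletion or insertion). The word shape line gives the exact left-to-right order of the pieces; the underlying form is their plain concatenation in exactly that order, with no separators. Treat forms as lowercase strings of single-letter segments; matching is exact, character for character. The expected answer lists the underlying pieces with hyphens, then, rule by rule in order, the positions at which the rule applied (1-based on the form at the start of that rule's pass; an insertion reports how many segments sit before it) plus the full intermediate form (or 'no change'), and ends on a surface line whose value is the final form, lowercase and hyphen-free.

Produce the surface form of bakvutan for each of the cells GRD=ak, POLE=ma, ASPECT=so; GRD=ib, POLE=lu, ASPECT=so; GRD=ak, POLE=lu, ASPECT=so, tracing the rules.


cell GRD=ak, POLE=ma, ASPECT=so:
underlying: zin-bakvutan-fe-ro
1. f -> v, k -> g, s -> z / V _ V: no change
2. 0 -> e / C _ C: inserts after position(s) 3, 6, 11: zinebakevutanefero
surface: zinebakevutanefero

cell GRD=ib, POLE=lu, ASPECT=so:
underlying: zin-bakvutan-i-fi
1. f -> v, k -> g, s -> z / V _ V: fires at position(s) 13: zinbakvutanivi
2. 0 -> e / C _ C: inserts after position(s) 3, 6: zinebakevutanivi
surface: zinebakevutanivi

cell GRD=ak, POLE=lu, ASPECT=so:
underlying: zin-bakvutan-i-ro
1. f -> v, k -> g, s -> z / V _ V: no change
2. 0 -> e / C _ C: inserts after position(s) 3, 6: zinebakevutaniro
surface: zinebakevutaniro


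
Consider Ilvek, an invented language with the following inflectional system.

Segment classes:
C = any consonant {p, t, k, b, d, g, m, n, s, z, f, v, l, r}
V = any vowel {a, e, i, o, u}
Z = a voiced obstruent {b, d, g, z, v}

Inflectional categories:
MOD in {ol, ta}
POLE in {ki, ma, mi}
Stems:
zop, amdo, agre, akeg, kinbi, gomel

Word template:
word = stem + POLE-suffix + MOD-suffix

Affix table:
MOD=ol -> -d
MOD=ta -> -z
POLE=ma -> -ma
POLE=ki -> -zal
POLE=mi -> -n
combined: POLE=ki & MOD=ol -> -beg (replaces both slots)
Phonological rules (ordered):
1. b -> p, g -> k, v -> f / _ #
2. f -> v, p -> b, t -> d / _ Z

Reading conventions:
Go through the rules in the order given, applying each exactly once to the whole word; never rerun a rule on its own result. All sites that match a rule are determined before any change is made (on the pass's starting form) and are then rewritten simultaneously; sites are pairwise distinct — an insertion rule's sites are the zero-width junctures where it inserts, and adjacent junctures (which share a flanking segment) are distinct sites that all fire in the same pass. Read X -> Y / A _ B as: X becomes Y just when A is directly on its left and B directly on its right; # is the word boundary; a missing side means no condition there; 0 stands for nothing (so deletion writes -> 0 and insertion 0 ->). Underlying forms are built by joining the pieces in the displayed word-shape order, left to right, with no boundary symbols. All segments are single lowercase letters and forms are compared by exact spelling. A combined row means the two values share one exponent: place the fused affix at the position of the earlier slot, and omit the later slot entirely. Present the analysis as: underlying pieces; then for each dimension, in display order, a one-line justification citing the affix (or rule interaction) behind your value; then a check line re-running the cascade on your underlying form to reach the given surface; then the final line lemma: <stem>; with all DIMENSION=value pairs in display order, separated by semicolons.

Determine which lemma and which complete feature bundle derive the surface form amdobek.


underlying: amdo-beg
MOD=ol - signalled by the combined affix row
POLE=ki - signalled by the combined affix row
check: amdobeg -> amdobek -> amdobek
lemma: amdo; MOD=ol; POLE=ki


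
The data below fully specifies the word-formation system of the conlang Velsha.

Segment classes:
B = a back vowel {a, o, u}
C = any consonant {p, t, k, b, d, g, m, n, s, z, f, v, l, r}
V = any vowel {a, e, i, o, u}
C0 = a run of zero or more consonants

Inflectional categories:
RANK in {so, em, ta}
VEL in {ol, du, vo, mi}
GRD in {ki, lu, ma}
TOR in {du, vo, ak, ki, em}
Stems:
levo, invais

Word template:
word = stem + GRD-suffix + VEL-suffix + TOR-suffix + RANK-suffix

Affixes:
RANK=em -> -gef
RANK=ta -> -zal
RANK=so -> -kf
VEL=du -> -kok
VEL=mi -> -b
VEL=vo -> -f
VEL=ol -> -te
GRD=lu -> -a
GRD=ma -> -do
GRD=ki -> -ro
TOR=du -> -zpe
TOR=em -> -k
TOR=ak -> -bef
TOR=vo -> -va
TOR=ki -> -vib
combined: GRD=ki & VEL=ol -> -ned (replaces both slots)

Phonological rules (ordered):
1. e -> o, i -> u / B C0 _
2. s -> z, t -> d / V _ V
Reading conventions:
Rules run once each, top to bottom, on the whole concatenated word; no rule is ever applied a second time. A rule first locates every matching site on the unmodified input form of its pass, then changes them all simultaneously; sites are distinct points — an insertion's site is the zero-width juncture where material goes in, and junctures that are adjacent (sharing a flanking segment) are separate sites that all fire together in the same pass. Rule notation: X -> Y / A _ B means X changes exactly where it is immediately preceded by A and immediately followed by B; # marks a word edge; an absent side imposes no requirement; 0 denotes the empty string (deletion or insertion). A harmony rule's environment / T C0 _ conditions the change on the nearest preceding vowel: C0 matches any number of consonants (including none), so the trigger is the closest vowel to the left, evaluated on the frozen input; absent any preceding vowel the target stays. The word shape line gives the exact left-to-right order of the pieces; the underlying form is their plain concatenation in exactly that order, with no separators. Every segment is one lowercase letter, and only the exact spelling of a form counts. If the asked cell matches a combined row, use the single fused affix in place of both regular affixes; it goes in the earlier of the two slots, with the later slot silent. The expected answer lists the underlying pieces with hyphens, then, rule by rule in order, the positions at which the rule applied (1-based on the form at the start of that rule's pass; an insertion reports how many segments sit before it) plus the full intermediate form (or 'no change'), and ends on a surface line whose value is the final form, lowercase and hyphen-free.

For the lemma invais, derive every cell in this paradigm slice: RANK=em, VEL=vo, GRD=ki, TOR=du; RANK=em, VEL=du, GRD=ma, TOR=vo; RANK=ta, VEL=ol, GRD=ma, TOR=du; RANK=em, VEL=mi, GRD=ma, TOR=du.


cell RANK=em, VEL=vo, GRD=ki, TOR=du:
underlying: invais-ro-f-zpe-gef
1. e -> o, i -> u / B C0 _: fires at position(s) 5, 12: invausrofzpogef
2. s -> z, t -> d / V _ V: no change
surface: invausrofzpogef

cell RANK=em, VEL=du, GRD=ma, TOR=vo:
underlying: invais-do-kok-va-gef
1. e -> o, i -> u / B C0 _: fires at position(s) 5, 15: invausdokokvagof
2. s -> z, t -> d / V _ V: no change
surface: invausdokokvagof

cell RANK=ta, VEL=ol, GRD=ma, TOR=du:
underlying: invais-do-te-zpe-zal
1. e -> o, i -> u / B C0 _: fires at position(s) 5, 10: invausdotozpezal
2. s -> z, t -> d / V _ V: fires at position(s) 9: invausdodozpezal
surface: invausdodozpezal

cell RANK=em, VEL=mi, GRD=ma, TOR=du:
underlying: invais-do-b-zpe-gef
1. e -> o, i -> u / B C0 _: fires at position(s) 5, 12: invausdobzpogef
2. s -> z, t -> d / V _ V: no change
surface: invausdobzpogef


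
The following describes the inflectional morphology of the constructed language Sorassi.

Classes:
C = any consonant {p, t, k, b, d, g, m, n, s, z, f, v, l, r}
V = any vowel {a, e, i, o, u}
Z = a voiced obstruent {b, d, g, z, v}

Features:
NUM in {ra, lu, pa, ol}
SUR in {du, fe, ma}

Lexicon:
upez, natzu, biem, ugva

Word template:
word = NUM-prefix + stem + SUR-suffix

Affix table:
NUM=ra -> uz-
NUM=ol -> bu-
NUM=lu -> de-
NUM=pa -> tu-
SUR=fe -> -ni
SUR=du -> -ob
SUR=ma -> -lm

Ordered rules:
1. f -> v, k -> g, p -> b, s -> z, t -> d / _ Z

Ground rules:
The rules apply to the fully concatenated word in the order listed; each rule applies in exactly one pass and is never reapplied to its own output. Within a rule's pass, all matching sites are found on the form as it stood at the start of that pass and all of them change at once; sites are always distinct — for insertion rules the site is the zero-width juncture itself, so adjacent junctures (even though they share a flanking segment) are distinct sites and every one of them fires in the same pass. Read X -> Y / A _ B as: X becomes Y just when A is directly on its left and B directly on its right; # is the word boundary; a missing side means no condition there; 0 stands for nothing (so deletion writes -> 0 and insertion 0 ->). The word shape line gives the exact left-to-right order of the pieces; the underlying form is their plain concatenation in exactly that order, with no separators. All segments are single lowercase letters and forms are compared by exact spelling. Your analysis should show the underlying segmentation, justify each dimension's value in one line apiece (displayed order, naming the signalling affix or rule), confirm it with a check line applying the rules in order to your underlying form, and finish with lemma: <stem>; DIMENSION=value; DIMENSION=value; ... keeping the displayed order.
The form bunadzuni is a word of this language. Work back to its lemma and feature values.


underlying: bu-natzu-ni
NUM=ol - signalled by the affix bu-
SUR=fe - signalled by the affix -ni
check: bunatzuni -> bunadzuni
lemma: natzu; NUM=ol; SUR=fe


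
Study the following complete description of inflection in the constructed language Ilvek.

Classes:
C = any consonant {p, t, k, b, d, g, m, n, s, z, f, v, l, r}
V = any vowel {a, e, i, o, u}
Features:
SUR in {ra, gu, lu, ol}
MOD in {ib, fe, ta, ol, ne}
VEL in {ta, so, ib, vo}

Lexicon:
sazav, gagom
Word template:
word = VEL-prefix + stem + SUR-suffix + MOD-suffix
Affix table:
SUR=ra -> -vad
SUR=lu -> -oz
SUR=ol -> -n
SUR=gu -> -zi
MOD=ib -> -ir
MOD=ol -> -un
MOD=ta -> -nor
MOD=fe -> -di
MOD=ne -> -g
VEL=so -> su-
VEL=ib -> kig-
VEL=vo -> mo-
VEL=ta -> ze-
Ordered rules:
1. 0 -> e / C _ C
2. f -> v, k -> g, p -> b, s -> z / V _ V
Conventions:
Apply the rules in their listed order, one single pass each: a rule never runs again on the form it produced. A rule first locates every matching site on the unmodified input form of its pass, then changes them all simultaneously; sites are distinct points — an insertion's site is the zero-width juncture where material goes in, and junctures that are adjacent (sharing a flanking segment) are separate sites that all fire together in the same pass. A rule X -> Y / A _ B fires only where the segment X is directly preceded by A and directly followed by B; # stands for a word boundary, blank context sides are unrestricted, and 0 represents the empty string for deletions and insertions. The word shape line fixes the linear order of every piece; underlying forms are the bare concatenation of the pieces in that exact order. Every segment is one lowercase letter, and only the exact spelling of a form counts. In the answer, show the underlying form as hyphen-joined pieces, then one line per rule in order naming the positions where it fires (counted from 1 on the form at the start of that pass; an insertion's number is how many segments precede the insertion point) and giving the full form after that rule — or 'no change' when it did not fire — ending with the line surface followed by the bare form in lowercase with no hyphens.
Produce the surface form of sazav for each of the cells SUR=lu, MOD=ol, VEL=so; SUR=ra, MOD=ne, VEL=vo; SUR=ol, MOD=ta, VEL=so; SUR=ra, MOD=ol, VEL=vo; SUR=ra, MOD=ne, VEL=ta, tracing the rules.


cell SUR=lu, MOD=ol, VEL=so:
underlying: su-sazav-oz-un
1. 0 -> e / C _ C: no change
2. f -> v, k -> g, p -> b, s -> z / V _ V: fires at position(s) 3: suzazavozun
surface: suzazavozun

cell SUR=ra, MOD=ne, VEL=vo:
underlying: mo-sazav-vad-g
1. 0 -> e / C _ C: inserts after position(s) 7, 10: mosazavevadeg
2. f -> v, k -> g, p -> b, s -> z / V _ V: fires at position(s) 3: mozazavevadeg
surface: mozazavevadeg

cell SUR=ol, MOD=ta, VEL=so:
underlying: su-sazav-n-nor
1. 0 -> e / C _ C: inserts after position(s) 7, 8: susazavenenor
2. f -> v, k -> g, p -> b, s -> z / V _ V: fires at position(s) 3: suzazavenenor
surface: suzazavenenor

cell SUR=ra, MOD=ol, VEL=vo:
underlying: mo-sazav-vad-un
1. 0 -> e / C _ C: inserts after position(s) 7: mosazavevadun
2. f -> v, k -> g, p -> b, s -> z / V _ V: fires at position(s) 3: mozazavevadun
surface: mozazavevadun

cell SUR=ra, MOD=ne, VEL=ta:
underlying: ze-sazav-vad-g
1. 0 -> e / C _ C: inserts after position(s) 7, 10: zesazavevadeg
2. f -> v, k -> g, p -> b, s -> z / V _ V: fires at position(s) 3: zezazavevadeg
surface: zezazavevadeg


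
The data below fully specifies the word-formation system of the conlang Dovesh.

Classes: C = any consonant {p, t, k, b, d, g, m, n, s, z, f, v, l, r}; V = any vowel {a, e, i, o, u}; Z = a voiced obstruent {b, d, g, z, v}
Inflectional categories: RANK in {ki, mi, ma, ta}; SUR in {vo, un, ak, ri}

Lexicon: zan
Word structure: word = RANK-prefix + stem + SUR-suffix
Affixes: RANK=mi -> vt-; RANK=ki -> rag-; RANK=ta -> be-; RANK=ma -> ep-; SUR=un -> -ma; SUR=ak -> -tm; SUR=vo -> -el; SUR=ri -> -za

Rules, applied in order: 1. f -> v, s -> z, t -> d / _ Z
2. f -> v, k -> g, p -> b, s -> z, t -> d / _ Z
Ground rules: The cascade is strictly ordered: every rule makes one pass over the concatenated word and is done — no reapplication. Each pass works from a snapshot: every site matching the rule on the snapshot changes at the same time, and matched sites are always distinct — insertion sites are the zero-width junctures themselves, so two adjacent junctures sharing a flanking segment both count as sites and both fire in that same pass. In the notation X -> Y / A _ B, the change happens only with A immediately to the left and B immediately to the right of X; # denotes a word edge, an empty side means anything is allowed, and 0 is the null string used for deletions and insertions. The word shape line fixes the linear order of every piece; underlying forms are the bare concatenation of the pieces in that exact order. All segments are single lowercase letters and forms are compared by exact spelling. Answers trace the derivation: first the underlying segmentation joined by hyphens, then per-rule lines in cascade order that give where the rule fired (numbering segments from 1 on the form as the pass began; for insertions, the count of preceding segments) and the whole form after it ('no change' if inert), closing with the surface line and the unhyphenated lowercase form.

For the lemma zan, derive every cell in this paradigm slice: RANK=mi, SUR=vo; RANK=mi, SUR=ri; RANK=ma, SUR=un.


cell RANK=mi, SUR=vo:
underlying: vt-zan-el
1. f -> v, s -> z, t -> d / _ Z: fires at position(s) 2: vdzanel
2. f -> v, k -> g, p -> b, s -> z, t -> d / _ Z: no change
surface: vdzanel

cell RANK=mi, SUR=ri:
underlying: vt-zan-za
1. f -> v, s -> z, t -> d / _ Z: fires at position(s) 2: vdzanza
2. f -> v, k -> g, p -> b, s -> z, t -> d / _ Z: no change
surface: vdzanza

cell RANK=ma, SUR=un:
underlying: ep-zan-ma
1. f -> v, s -> z, t -> d / _ Z: no change
2. f -> v, k -> g, p -> b, s -> z, t -> d / _ Z: fires at position(s) 2: ebzanma
surface: ebzanma


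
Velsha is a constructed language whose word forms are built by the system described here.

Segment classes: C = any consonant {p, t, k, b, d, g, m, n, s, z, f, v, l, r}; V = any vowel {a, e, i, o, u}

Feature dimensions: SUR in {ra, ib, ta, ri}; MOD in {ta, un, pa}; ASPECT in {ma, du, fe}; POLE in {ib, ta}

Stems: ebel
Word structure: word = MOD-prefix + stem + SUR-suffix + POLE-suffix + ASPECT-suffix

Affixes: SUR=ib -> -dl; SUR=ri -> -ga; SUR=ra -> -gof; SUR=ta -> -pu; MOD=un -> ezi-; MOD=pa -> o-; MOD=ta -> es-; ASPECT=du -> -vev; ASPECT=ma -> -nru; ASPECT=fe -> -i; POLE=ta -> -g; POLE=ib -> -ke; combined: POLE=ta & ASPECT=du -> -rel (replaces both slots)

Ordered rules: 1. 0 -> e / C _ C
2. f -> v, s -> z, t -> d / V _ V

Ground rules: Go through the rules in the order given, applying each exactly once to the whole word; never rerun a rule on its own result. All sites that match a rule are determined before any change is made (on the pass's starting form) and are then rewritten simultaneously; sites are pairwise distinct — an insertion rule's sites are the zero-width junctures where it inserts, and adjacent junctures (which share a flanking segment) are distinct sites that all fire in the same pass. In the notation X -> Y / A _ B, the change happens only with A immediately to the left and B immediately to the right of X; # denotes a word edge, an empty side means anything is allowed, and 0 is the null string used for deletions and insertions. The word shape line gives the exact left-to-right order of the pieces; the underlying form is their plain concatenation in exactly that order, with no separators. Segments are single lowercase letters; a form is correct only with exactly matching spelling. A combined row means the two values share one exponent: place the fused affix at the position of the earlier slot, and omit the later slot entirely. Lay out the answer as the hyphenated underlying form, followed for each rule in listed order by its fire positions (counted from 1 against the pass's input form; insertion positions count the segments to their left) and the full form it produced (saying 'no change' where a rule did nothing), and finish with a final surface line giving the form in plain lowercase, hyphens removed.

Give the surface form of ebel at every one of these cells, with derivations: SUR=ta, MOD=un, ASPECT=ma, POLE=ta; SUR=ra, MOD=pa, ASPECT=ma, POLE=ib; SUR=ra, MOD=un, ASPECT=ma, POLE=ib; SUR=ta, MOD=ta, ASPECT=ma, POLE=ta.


cell SUR=ta, MOD=un, ASPECT=ma, POLE=ta:
underlying: ezi-ebel-pu-g-nru
1. 0 -> e / C _ C: inserts after position(s) 7, 10, 11: eziebelepugeneru
2. f -> v, s -> z, t -> d / V _ V: no change
surface: eziebelepugeneru

cell SUR=ra, MOD=pa, ASPECT=ma, POLE=ib:
underlying: o-ebel-gof-ke-nru
1. 0 -> e / C _ C: inserts after position(s) 5, 8, 11: oebelegofekeneru
2. f -> v, s -> z, t -> d / V _ V: fires at position(s) 9: oebelegovekeneru
surface: oebelegovekeneru

cell SUR=ra, MOD=un, ASPECT=ma, POLE=ib:
underlying: ezi-ebel-gof-ke-nru
1. 0 -> e / C _ C: inserts after position(s) 7, 10, 13: eziebelegofekeneru
2. f -> v, s -> z, t -> d / V _ V: fires at position(s) 11: eziebelegovekeneru
surface: eziebelegovekeneru

cell SUR=ta, MOD=ta, ASPECT=ma, POLE=ta:
underlying: es-ebel-pu-g-nru
1. 0 -> e / C _ C: inserts after position(s) 6, 9, 10: esebelepugeneru
2. f -> v, s -> z, t -> d / V _ V: fires at position(s) 2: ezebelepugeneru
surface: ezebelepugeneru


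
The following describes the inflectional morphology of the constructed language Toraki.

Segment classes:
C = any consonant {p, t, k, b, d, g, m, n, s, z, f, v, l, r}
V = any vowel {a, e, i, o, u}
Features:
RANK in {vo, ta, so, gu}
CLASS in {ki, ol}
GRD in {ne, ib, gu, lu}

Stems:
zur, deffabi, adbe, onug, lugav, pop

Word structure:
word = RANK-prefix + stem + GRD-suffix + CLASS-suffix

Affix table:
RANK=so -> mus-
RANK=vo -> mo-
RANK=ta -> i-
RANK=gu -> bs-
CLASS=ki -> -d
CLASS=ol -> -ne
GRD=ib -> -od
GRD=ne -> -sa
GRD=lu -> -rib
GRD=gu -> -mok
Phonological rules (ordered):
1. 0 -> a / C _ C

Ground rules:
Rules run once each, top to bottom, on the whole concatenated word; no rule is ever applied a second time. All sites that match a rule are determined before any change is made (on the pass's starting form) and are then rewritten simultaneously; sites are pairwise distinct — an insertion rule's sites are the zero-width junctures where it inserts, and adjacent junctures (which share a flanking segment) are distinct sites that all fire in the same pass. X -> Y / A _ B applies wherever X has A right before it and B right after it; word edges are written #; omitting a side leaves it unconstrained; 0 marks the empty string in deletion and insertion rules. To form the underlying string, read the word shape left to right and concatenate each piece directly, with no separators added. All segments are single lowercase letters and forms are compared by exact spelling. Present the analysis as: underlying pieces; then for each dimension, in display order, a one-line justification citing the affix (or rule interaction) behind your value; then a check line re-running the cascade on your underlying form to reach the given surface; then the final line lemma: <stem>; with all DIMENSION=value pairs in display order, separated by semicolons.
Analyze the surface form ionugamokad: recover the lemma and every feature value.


underlying: i-onug-mok-d
RANK=ta - signalled by the affix i-
CLASS=ki - signalled by the affix -d
GRD=gu - signalled by the affix -mok
check: ionugmokd -> ionugamokad
lemma: onug; RANK=ta; CLASS=ki; GRD=gu


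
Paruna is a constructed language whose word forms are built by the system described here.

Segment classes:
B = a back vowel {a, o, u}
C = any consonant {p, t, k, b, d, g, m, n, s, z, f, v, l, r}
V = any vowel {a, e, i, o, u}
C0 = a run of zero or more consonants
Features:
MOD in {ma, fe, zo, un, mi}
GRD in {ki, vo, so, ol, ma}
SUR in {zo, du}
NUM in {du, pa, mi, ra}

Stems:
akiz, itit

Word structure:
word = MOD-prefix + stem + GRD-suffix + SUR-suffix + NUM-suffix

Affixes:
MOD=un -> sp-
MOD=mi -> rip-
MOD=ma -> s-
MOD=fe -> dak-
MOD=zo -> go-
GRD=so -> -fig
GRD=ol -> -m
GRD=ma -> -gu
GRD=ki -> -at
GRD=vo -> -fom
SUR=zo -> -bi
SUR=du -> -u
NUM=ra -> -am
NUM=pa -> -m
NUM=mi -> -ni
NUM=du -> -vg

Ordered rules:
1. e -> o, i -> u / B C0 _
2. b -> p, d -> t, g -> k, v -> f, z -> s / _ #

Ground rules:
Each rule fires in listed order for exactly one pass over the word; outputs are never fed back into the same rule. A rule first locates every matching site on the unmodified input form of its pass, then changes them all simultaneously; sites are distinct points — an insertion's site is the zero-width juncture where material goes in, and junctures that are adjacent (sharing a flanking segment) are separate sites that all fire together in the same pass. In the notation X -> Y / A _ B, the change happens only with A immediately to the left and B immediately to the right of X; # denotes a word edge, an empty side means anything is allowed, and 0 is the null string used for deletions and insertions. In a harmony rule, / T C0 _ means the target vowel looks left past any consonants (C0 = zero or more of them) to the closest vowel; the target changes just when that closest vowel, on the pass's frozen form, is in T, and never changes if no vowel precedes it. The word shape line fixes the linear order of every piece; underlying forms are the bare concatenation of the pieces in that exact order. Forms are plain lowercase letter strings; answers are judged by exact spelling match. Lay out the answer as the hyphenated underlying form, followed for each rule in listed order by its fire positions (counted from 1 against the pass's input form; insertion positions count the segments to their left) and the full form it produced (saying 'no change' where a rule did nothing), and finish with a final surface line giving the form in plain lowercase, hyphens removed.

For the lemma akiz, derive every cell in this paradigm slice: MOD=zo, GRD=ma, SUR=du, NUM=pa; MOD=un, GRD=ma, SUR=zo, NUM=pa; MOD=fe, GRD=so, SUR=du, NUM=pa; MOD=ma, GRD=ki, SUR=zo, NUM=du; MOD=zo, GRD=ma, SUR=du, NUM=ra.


cell MOD=zo, GRD=ma, SUR=du, NUM=pa:
underlying: go-akiz-gu-u-m
1. e -> o, i -> u / B C0 _: fires at position(s) 5: goakuzguum
2. b -> p, d -> t, g -> k, v -> f, z -> s / _ #: no change
surface: goakuzguum

cell MOD=un, GRD=ma, SUR=zo, NUM=pa:
underlying: sp-akiz-gu-bi-m
1. e -> o, i -> u / B C0 _: fires at position(s) 5, 10: spakuzgubum
2. b -> p, d -> t, g -> k, v -> f, z -> s / _ #: no change
surface: spakuzgubum

cell MOD=fe, GRD=so, SUR=du, NUM=pa:
underlying: dak-akiz-fig-u-m
1. e -> o, i -> u / B C0 _: fires at position(s) 6: dakakuzfigum
2. b -> p, d -> t, g -> k, v -> f, z -> s / _ #: no change
surface: dakakuzfigum

cell MOD=ma, GRD=ki, SUR=zo, NUM=du:
underlying: s-akiz-at-bi-vg
1. e -> o, i -> u / B C0 _: fires at position(s) 4, 9: sakuzatbuvg
2. b -> p, d -> t, g -> k, v -> f, z -> s / _ #: fires at position(s) 11: sakuzatbuvk
surface: sakuzatbuvk

cell MOD=zo, GRD=ma, SUR=du, NUM=ra:
underlying: go-akiz-gu-u-am
1. e -> o, i -> u / B C0 _: fires at position(s) 5: goakuzguuam
2. b -> p, d -> t, g -> k, v -> f, z -> s / _ #: no change
surface: goakuzguuam


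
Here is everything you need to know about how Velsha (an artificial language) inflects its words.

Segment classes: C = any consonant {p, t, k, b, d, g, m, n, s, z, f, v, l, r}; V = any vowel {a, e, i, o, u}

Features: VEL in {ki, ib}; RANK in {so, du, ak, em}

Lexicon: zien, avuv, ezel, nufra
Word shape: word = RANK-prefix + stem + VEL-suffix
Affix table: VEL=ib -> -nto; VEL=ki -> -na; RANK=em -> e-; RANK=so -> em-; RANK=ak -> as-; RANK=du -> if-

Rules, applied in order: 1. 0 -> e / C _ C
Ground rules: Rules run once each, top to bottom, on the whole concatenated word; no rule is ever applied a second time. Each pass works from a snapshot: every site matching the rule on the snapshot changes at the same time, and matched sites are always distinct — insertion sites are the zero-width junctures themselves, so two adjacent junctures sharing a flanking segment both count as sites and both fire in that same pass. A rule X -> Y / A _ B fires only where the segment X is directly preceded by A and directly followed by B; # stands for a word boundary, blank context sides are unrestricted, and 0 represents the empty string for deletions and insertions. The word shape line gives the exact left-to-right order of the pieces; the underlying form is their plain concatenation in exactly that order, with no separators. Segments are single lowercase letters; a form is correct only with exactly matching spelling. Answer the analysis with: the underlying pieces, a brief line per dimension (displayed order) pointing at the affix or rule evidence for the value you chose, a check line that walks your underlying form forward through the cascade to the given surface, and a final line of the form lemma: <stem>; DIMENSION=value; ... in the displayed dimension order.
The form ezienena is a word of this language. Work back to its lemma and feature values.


underlying: e-zien-na
VEL=ki - signalled by the affix -na
RANK=em - signalled by the affix e-
check: ezienna -> ezienena
lemma: zien; VEL=ki; RANK=em


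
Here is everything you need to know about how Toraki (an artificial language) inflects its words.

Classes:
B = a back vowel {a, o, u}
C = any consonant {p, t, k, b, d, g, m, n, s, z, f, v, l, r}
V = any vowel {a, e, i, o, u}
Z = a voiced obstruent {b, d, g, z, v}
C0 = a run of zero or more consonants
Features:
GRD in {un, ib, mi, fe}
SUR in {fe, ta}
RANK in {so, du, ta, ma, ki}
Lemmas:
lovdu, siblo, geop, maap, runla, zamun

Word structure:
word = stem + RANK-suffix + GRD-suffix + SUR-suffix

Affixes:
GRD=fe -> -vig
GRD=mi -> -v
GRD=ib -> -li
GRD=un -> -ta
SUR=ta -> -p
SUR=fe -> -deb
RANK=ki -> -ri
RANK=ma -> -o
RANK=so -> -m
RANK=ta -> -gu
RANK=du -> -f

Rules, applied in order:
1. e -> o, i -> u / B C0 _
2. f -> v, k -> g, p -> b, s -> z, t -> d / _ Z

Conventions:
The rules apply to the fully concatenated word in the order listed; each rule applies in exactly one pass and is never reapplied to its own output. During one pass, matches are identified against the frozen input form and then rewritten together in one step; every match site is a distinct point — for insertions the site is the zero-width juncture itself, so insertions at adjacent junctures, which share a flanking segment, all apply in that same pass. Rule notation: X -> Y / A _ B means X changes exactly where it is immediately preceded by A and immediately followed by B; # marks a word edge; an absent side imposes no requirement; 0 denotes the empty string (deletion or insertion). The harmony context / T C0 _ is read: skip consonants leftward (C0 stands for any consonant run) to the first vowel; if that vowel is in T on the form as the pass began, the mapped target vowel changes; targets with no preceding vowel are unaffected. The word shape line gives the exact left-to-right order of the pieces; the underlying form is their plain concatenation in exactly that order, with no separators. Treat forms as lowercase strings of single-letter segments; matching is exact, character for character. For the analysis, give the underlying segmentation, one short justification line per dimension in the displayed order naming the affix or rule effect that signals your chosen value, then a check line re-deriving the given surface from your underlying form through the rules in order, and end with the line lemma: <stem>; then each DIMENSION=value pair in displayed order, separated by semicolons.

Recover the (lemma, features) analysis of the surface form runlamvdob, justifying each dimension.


underlying: runla-m-v-deb
GRD=mi - signalled by the affix -v
SUR=fe - signalled by the affix -deb
RANK=so - signalled by the affix -m
check: runlamvdeb -> runlamvdob -> runlamvdob
lemma: runla; GRD=mi; SUR=fe; RANK=so


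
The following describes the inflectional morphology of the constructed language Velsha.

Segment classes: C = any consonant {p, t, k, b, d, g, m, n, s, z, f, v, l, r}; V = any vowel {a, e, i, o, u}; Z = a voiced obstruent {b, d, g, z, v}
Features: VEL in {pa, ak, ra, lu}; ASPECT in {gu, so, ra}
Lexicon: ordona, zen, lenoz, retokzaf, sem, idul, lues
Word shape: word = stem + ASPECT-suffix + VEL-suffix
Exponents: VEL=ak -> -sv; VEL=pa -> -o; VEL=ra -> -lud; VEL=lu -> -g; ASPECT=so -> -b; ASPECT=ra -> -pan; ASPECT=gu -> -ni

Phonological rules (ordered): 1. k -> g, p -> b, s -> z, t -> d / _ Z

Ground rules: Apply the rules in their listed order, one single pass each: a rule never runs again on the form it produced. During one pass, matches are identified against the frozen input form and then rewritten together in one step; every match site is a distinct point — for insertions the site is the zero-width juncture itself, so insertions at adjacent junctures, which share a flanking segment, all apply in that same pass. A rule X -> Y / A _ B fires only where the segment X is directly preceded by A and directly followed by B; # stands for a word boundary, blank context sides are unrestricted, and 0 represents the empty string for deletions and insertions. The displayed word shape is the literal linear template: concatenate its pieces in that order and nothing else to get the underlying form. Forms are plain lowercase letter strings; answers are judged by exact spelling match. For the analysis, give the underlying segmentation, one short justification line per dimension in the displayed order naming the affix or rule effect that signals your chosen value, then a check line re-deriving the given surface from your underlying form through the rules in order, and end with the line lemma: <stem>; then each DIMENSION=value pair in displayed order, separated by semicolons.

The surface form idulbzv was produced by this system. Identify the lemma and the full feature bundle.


underlying: idul-b-sv
VEL=ak - signalled by the affix -sv
ASPECT=so - signalled by the affix -b
check: idulbsv -> idulbzv
lemma: idul; VEL=ak; ASPECT=so


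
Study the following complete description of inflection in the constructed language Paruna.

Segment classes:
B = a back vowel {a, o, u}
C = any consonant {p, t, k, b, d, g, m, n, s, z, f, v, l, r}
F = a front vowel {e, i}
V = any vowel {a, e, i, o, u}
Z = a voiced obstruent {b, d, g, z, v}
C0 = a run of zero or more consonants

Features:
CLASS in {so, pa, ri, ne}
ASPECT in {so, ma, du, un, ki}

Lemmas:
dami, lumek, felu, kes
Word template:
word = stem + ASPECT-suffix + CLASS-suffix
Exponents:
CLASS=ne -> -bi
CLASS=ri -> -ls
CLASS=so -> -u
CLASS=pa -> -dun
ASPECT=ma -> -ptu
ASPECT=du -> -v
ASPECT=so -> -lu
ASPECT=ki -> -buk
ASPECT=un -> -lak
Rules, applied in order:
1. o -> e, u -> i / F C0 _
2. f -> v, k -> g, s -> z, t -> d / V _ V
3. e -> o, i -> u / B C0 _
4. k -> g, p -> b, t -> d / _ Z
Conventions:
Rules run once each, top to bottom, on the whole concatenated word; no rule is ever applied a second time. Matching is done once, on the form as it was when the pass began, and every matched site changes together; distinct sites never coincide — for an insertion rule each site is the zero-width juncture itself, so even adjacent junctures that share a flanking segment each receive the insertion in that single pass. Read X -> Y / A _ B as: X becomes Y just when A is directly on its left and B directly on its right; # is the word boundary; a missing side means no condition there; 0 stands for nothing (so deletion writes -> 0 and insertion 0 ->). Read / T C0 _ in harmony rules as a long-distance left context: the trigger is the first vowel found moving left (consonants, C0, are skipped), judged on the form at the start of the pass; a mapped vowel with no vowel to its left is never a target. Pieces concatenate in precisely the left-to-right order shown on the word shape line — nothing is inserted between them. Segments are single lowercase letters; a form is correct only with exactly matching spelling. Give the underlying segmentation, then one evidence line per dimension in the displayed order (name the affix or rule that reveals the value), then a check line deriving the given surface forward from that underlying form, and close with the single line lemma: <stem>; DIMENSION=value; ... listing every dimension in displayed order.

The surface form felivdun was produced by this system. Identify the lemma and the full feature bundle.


underlying: felu-v-dun
CLASS=pa - signalled by the affix -dun
ASPECT=du - signalled by the affix -v
check: feluvdun -> felivdun -> felivdun -> felivdun -> felivdun
lemma: felu; CLASS=pa; ASPECT=du


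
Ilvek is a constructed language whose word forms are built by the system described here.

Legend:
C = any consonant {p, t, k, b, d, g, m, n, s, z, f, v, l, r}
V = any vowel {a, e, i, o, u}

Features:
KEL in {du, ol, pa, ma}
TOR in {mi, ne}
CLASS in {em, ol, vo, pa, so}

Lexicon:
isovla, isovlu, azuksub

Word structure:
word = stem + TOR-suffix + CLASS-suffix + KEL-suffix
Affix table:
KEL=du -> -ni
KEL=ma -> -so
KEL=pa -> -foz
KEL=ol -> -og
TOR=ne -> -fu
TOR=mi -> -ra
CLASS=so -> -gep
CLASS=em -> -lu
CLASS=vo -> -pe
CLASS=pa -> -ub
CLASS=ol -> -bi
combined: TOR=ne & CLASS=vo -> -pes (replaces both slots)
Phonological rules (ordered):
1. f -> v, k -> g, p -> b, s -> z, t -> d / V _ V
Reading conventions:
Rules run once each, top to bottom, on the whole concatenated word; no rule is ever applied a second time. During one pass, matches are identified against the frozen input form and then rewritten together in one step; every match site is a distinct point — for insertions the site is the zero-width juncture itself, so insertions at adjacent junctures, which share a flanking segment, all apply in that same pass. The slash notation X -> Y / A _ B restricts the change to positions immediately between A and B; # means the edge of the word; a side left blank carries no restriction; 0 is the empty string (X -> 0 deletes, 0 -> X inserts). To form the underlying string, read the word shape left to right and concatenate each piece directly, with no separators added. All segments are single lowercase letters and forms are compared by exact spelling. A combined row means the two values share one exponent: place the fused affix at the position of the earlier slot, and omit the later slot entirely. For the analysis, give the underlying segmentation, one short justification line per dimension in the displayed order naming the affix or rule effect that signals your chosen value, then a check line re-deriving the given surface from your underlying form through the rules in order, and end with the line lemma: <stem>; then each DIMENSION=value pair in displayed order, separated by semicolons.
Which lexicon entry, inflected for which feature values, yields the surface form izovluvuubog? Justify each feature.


underlying: isovlu-fu-ub-og
KEL=ol - signalled by the affix -og
TOR=ne - signalled by the affix -fu
CLASS=pa - signalled by the affix -ub
check: isovlufuubog -> izovluvuubog
lemma: isovlu; KEL=ol; TOR=ne; CLASS=pa


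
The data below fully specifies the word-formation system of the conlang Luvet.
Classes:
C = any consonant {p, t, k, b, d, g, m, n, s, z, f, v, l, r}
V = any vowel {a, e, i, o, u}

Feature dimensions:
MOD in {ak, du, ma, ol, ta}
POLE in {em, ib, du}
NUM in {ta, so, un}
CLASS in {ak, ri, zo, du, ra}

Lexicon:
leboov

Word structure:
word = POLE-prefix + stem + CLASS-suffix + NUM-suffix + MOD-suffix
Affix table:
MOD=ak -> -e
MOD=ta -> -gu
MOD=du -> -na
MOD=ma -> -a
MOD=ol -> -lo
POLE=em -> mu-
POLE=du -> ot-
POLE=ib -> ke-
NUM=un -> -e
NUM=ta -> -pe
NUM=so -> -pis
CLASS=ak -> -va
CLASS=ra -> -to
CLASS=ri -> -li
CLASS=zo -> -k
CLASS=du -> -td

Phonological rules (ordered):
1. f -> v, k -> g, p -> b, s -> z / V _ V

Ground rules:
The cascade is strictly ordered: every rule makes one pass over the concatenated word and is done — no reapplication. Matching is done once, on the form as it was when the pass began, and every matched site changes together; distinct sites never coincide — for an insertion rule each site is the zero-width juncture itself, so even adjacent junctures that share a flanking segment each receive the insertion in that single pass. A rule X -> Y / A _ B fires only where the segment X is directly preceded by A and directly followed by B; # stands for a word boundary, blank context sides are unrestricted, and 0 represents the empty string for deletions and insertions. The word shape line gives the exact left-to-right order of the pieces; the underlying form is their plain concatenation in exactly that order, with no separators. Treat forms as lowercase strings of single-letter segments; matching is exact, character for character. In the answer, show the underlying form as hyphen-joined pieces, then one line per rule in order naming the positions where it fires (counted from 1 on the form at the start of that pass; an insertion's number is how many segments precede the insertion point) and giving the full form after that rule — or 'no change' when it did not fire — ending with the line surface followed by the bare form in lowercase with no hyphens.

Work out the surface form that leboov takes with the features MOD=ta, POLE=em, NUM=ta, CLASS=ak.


underlying: mu-leboov-va-pe-gu
1. f -> v, k -> g, p -> b, s -> z / V _ V: fires at position(s) 11: muleboovvabegu
surface: muleboovvabegu
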